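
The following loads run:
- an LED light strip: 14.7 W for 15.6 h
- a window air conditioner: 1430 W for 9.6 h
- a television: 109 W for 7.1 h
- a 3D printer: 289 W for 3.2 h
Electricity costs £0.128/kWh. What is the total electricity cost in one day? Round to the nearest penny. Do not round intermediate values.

£2.00

LED light strip: 14.7 W × 15.6 h = 229 Wh = 0.2293 kWh
window air conditioner: 1430 W × 9.6 h = 13,728 Wh = 13.73 kWh
television: 109 W × 7.1 h = 774 Wh = 0.7739 kWh
3D printer: 289 W × 3.2 h = 925 Wh = 0.9248 kWh
Total energy = 0.2293 + 13.73 + 0.7739 + 0.9248 = 15.66 kWh
Cost = 15.66 kWh × £0.128 = £2.00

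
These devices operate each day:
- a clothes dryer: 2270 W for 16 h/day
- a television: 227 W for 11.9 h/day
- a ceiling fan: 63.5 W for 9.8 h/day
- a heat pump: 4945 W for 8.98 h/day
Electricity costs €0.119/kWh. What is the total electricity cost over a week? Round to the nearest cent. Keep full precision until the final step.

clothes dryer: 2270 W × 16 h × 7 d = 254,240 Wh = 254.2 kWh
television: 227 W × 11.9 h × 7 d = 18,909 Wh = 18.91 kWh
ceiling fan: 63.5 W × 9.8 h × 7 d = 4,356 Wh = 4.356 kWh
heat pump: 4945 W × 8.98 h × 7 d = 310,843 Wh = 310.8 kWh
Total energy = 254.2 + 18.91 + 4.356 + 310.8 = 588.3 kWh
Cost = 588.3 kWh × €0.119 = €70.01

€70.01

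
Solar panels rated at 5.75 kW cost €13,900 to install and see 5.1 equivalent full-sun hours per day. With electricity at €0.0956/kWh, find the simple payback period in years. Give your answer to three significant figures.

13.6 years

Daily generation = 5.75 kW × 5.1 h = 29.32 kWh
Annual generation = 29.32 × 365 = 10704 kWh
Annual savings = 10704 × €0.0956 = €1,023.27
Payback = €13,900 / €1,023.27 = 13.6 years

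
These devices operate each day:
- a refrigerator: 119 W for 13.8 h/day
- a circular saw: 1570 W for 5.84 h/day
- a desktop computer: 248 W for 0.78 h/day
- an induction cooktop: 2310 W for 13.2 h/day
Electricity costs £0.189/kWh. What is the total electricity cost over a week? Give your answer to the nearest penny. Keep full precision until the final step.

refrigerator: 119 W × 13.8 h × 7 d = 11,495 Wh = 11.5 kWh
circular saw: 1570 W × 5.84 h × 7 d = 64,182 Wh = 64.18 kWh
desktop computer: 248 W × 0.78 h × 7 d = 1,354 Wh = 1.354 kWh
induction cooktop: 2310 W × 13.2 h × 7 d = 213,444 Wh = 213.4 kWh
Total energy = 11.5 + 64.18 + 1.354 + 213.4 = 290.5 kWh
Cost = 290.5 kWh × £0.189 = £54.90

£54.90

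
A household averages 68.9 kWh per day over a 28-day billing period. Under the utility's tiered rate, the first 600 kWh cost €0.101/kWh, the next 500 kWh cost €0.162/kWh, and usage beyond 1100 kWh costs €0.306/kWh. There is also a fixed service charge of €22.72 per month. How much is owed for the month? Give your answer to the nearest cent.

Usage = 68.9 kWh/day × 28 days = 1929.2 kWh
First 600 kWh × €0.101 = €60.60
Next 500 kWh × €0.162 = €81.00
Remaining 829.2 kWh × €0.306 = €253.74
Energy charge = €395.34; + service €22.72 = €418.06

€418.06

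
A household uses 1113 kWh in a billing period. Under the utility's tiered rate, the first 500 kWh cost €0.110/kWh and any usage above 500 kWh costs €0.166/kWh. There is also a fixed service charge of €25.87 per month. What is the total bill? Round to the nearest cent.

First 500 kWh × €0.110 = €55.00
Remaining 613 kWh × €0.166 = €101.76
Energy charge = €156.76; + service €25.87 = €182.63

€182.63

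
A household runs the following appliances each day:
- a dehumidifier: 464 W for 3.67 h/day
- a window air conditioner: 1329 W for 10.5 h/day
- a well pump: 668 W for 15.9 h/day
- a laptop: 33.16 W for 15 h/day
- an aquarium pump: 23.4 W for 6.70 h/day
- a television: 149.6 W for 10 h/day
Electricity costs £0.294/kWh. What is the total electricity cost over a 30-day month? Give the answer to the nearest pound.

£251

dehumidifier: 464 W × 3.67 h × 30 d = 51,086 Wh = 51.09 kWh
window air conditioner: 1329 W × 10.5 h × 30 d = 418,635 Wh = 418.6 kWh
well pump: 668 W × 15.9 h × 30 d = 318,636 Wh = 318.6 kWh
laptop: 33.16 W × 15 h × 30 d = 14,922 Wh = 14.92 kWh
aquarium pump: 23.4 W × 6.70 h × 30 d = 4,703 Wh = 4.703 kWh
television: 149.6 W × 10 h × 30 d = 44,880 Wh = 44.88 kWh
Total energy = 51.09 + 418.6 + 318.6 + 14.92 + 4.703 + 44.88 = 852.9 kWh
Cost = 852.9 kWh × £0.294 = £250.74 ≈ £251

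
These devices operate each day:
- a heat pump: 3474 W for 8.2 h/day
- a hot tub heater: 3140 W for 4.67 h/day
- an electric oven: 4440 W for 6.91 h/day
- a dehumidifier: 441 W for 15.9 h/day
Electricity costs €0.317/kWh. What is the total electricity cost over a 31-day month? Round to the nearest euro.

heat pump: 3474 W × 8.2 h × 31 d = 883,091 Wh = 883.1 kWh
hot tub heater: 3140 W × 4.67 h × 31 d = 454,578 Wh = 454.6 kWh
electric oven: 4440 W × 6.91 h × 31 d = 951,092 Wh = 951.1 kWh
dehumidifier: 441 W × 15.9 h × 31 d = 217,369 Wh = 217.4 kWh
Total energy = 883.1 + 454.6 + 951.1 + 217.4 = 2,506 kWh
Cost = 2,506 kWh × €0.317 = €794.44 ≈ €794

€794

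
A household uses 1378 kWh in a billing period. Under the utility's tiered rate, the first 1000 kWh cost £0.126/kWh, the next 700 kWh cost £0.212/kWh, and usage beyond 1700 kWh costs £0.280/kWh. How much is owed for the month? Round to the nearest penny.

First 1000 kWh × £0.126 = £126.00
Next 378 kWh × £0.212 = £80.14
Remaining tier: 0 kWh (not reached)
Total = £206.14

£206.14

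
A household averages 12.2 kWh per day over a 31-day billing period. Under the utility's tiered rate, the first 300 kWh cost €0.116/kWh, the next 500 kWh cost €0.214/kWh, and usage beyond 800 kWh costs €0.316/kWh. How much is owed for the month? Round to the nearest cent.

€51.53

Usage = 12.2 kWh/day × 31 days = 378.2 kWh
First 300 kWh × €0.116 = €34.80
Next 78.2 kWh × €0.214 = €16.73
Remaining tier: 0 kWh (not reached)
Total = €51.53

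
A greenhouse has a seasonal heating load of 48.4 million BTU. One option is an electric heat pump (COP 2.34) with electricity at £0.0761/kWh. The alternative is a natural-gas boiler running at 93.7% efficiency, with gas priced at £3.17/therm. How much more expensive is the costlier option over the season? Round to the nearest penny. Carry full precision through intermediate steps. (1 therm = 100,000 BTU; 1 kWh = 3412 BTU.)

£1176.12

Heat load = 48.4 × 10⁶ BTU = 48,400,000 BTU
Gas: input = 48,400,000 / 0.937 = 51,654,216 BTU = 516.5 therm → 516.5 × £3.17 = £1,637.44
Heat pump: 48,400,000 BTU / 3412 = 14,190 kWh heat; / 2.34 = 6,062 kWh in → × £0.0761 = £461.32
Difference = |£1,637.44 − £461.32| = £1,176.12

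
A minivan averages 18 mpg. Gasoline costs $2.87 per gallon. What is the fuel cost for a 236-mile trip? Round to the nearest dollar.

Fuel = 236 mi / 18 mpg = 13.11 gal
Cost = 13.11 gal × $2.87/gal = $37.63 ≈ $38

$38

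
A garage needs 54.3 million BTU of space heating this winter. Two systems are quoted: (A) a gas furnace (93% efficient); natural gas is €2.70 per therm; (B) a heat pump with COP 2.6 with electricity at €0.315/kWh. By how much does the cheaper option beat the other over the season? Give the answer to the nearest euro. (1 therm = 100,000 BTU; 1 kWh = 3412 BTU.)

Heat load = 54.3 × 10⁶ BTU = 54,300,000 BTU
Gas: input = 54,300,000 / 0.93 = 58,387,097 BTU = 583.9 therm → 583.9 × €2.70 = €1,576.45
Heat pump: 54,300,000 BTU / 3412 = 15,910 kWh heat; / 2.6 = 6,121 kWh in → × €0.315 = €1,928.09
Difference = |€1,576.45 − €1,928.09| = €351.64 ≈ €352

€352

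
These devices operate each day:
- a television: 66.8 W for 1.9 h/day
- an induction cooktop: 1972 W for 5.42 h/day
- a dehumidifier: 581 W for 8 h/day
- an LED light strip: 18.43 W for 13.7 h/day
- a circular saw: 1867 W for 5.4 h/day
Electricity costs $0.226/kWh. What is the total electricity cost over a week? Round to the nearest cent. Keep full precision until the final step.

$40.81

television: 66.8 W × 1.9 h × 7 d = 888 Wh = 0.8884 kWh
induction cooktop: 1972 W × 5.42 h × 7 d = 74,818 Wh = 74.82 kWh
dehumidifier: 581 W × 8 h × 7 d = 32,536 Wh = 32.54 kWh
LED light strip: 18.43 W × 13.7 h × 7 d = 1,767 Wh = 1.767 kWh
circular saw: 1867 W × 5.4 h × 7 d = 70,573 Wh = 70.57 kWh
Total energy = 0.8884 + 74.82 + 32.54 + 1.767 + 70.57 = 180.6 kWh
Cost = 180.6 kWh × $0.226 = $40.81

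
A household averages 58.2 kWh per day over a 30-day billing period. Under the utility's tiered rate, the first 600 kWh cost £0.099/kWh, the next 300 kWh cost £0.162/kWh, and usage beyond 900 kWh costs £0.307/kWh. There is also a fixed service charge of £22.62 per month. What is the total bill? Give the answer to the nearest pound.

£390

Usage = 58.2 kWh/day × 30 days = 1746 kWh
First 600 kWh × £0.099 = £59.40
Next 300 kWh × £0.162 = £48.60
Remaining 846 kWh × £0.307 = £259.72
Energy charge = £367.72; + service £22.62 = £390.34 ≈ £390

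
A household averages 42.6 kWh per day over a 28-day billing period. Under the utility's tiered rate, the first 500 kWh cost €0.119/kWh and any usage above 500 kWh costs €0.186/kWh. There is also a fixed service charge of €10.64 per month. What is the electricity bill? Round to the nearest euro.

€199

Usage = 42.6 kWh/day × 28 days = 1192.8 kWh
First 500 kWh × €0.119 = €59.50
Remaining 692.8 kWh × €0.186 = €128.86
Energy charge = €188.36; + service €10.64 = €199.00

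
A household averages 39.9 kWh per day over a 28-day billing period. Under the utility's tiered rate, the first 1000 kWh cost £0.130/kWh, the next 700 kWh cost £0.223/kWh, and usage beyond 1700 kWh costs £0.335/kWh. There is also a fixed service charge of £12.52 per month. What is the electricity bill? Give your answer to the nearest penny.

Usage = 39.9 kWh/day × 28 days = 1117.2 kWh
First 1000 kWh × £0.130 = £130.00
Next 117.2 kWh × £0.223 = £26.14
Remaining tier: 0 kWh (not reached)
Energy charge = £156.14; + service £12.52 = £168.66

£168.66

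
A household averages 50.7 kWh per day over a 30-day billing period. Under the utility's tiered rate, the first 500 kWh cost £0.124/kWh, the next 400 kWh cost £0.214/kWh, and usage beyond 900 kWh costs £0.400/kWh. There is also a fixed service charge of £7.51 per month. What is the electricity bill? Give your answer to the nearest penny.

£403.51

Usage = 50.7 kWh/day × 30 days = 1521 kWh
First 500 kWh × £0.124 = £62.00
Next 400 kWh × £0.214 = £85.60
Remaining 621 kWh × £0.400 = £248.40
Energy charge = £396.00; + service £7.51 = £403.51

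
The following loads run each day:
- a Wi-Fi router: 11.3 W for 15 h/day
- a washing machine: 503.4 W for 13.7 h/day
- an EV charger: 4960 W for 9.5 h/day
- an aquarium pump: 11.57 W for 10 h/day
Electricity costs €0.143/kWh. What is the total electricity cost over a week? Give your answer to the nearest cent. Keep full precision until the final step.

Wi-Fi router: 11.3 W × 15 h × 7 d = 1,186 Wh = 1.187 kWh
washing machine: 503.4 W × 13.7 h × 7 d = 48,276 Wh = 48.28 kWh
EV charger: 4960 W × 9.5 h × 7 d = 329,840 Wh = 329.8 kWh
aquarium pump: 11.57 W × 10 h × 7 d = 810 Wh = 0.8099 kWh
Total energy = 1.187 + 48.28 + 329.8 + 0.8099 = 380.1 kWh
Cost = 380.1 kWh × €0.143 = €54.36

€54.36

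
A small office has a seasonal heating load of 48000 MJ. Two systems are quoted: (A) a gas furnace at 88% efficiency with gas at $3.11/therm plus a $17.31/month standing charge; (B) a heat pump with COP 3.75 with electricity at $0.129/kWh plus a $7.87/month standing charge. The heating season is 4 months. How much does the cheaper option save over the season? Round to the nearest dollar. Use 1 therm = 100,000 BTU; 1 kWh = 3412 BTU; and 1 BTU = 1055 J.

Heat load = 48000 MJ = 48,000,000,000 J / 1055 = 45,497,630 BTU
Gas: input = 45,497,630 / 0.88 = 51,701,853 BTU = 517 therm → 517 × $3.11 = $1,607.93; + 4 × $17.31 standing = $1,677.17
Heat pump: 45,497,630 BTU / 3412 = 13,330 kWh heat; / 3.75 = 3,556 kWh in → × $0.129 = $458.71; + 4 × $7.87 standing = $490.19
Difference = |$1,677.17 − $490.19| = $1,186.98 ≈ $1187

$1187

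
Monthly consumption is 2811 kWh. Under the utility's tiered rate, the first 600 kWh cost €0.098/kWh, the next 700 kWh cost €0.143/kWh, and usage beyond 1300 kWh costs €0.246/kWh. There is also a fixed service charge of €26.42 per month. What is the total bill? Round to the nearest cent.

€557.03

First 600 kWh × €0.098 = €58.80
Next 700 kWh × €0.143 = €100.10
Remaining 1511 kWh × €0.246 = €371.71
Energy charge = €530.61; + service €26.42 = €557.03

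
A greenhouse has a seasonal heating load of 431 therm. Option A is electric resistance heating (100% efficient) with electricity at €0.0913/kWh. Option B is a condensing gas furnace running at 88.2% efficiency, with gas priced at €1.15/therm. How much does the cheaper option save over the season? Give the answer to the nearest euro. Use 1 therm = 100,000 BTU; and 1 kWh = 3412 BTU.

Heat load = 431 therm × 100,000 = 43,100,000 BTU
Gas: input = 43,100,000 / 0.882 = 48,866,213 BTU = 488.7 therm → 488.7 × €1.15 = €561.96
Electric: 43,100,000 BTU / 3412 = 12,630 kWh → × €0.0913 = €1,153.29
Difference = |€561.96 − €1,153.29| = €591.33 ≈ €591

€591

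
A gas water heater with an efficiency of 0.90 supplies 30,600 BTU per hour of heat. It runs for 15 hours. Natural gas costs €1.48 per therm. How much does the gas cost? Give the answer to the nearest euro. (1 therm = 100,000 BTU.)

€8

Heat delivered = 30,600 BTU/h × 15 h = 459,000 BTU
Gas input = 459,000 / 0.90 = 510,000 BTU
= 510,000 / 100,000 = 5.1 therm
Cost = 5.1 × €1.48/therm = €7.55 ≈ €8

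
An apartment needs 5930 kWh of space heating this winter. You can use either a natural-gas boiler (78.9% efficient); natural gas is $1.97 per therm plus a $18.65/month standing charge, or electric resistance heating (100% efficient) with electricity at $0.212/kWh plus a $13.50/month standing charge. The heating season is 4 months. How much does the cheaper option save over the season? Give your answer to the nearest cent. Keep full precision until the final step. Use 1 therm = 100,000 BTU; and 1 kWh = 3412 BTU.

$731.37

Heat load = 5930 kWh × 3412 = 20,233,160 BTU
Gas: input = 20,233,160 / 0.789 = 25,644,056 BTU = 256.4 therm → 256.4 × $1.97 = $505.19; + 4 × $18.65 standing = $579.79
Electric: 20,233,160 BTU / 3412 = 5,930 kWh → × $0.212 = $1,257.16; + 4 × $13.50 standing = $1,311.16
Difference = |$579.79 − $1,311.16| = $731.37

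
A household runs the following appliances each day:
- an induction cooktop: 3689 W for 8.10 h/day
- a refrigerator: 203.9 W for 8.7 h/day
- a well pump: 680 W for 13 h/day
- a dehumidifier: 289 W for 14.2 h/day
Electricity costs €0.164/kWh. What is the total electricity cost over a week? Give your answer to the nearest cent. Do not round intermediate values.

induction cooktop: 3689 W × 8.10 h × 7 d = 209,166 Wh = 209.2 kWh
refrigerator: 203.9 W × 8.7 h × 7 d = 12,418 Wh = 12.42 kWh
well pump: 680 W × 13 h × 7 d = 61,880 Wh = 61.88 kWh
dehumidifier: 289 W × 14.2 h × 7 d = 28,727 Wh = 28.73 kWh
Total energy = 209.2 + 12.42 + 61.88 + 28.73 = 312.2 kWh
Cost = 312.2 kWh × €0.164 = €51.20

€51.20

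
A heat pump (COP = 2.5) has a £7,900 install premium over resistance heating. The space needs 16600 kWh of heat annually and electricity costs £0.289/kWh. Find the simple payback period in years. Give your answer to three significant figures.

2.74 years

Resistance: 16600 kWh × £0.289 = £4,797.40/yr
Heat pump: 16600 / 2.5 = 6640 kWh in → × £0.289 = £1,918.96/yr
Annual savings = £2,878.44
Payback = £7,900 / £2,878.44 = 2.74 years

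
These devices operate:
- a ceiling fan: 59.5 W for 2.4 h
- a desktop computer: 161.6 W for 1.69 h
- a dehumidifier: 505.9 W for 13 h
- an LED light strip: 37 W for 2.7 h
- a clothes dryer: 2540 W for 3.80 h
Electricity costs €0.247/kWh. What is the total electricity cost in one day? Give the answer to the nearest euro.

ceiling fan: 59.5 W × 2.4 h = 143 Wh = 0.1428 kWh
desktop computer: 161.6 W × 1.69 h = 273 Wh = 0.2731 kWh
dehumidifier: 505.9 W × 13 h = 6,577 Wh = 6.577 kWh
LED light strip: 37 W × 2.7 h = 100 Wh = 0.0999 kWh
clothes dryer: 2540 W × 3.80 h = 9,652 Wh = 9.652 kWh
Total energy = 0.1428 + 0.2731 + 6.577 + 0.0999 + 9.652 = 16.74 kWh
Cost = 16.74 kWh × €0.247 = €4.14 ≈ €4

€4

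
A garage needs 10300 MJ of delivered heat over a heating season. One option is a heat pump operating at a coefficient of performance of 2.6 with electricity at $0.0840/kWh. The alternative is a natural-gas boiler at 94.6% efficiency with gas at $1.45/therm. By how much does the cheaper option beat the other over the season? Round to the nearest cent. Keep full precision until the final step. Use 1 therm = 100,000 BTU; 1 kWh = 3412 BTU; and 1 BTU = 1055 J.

$57.20

Heat load = 10300 MJ = 10,300,000,000 J / 1055 = 9,763,033 BTU
Gas: input = 9,763,033 / 0.946 = 10,320,331 BTU = 103.2 therm → 103.2 × $1.45 = $149.64
Heat pump: 9,763,033 BTU / 3412 = 2,861 kWh heat; / 2.6 = 1,101 kWh in → × $0.0840 = $92.44
Difference = |$149.64 − $92.44| = $57.20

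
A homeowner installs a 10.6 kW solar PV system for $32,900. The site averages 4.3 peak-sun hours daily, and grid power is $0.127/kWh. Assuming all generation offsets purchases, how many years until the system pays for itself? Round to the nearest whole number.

16 years

Daily generation = 10.6 kW × 4.3 h = 45.58 kWh
Annual generation = 45.58 × 365 = 16637 kWh
Annual savings = 16637 × $0.127 = $2,112.86
Payback = $32,900 / $2,112.86 = 15.6 years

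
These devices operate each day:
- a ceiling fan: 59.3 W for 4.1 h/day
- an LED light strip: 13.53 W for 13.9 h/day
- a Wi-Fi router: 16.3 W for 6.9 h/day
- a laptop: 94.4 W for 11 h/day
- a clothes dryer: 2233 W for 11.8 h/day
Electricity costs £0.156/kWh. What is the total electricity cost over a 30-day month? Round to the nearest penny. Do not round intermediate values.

ceiling fan: 59.3 W × 4.1 h × 30 d = 7,294 Wh = 7.294 kWh
LED light strip: 13.53 W × 13.9 h × 30 d = 5,642 Wh = 5.642 kWh
Wi-Fi router: 16.3 W × 6.9 h × 30 d = 3,374 Wh = 3.374 kWh
laptop: 94.4 W × 11 h × 30 d = 31,152 Wh = 31.15 kWh
clothes dryer: 2233 W × 11.8 h × 30 d = 790,482 Wh = 790.5 kWh
Total energy = 7.294 + 5.642 + 3.374 + 31.15 + 790.5 = 837.9 kWh
Cost = 837.9 kWh × £0.156 = £130.72

£130.72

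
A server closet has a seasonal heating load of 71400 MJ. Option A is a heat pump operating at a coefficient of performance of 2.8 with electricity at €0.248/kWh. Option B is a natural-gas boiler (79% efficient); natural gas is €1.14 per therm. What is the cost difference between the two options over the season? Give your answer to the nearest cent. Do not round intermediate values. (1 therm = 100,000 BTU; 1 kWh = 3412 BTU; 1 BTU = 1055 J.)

Heat load = 71400 MJ = 71,400,000,000 J / 1055 = 67,677,725 BTU
Gas: input = 67,677,725 / 0.79 = 85,668,006 BTU = 856.7 therm → 856.7 × €1.14 = €976.62
Heat pump: 67,677,725 BTU / 3412 = 19,840 kWh heat; / 2.8 = 7,084 kWh in → × €0.248 = €1,756.83
Difference = |€976.62 − €1,756.83| = €780.22

€780.22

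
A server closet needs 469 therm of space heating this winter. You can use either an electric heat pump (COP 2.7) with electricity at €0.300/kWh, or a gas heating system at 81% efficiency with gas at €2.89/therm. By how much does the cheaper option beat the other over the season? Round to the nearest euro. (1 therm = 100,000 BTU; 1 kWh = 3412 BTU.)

Heat load = 469 therm × 100,000 = 46,900,000 BTU
Gas: input = 46,900,000 / 0.81 = 57,901,235 BTU = 579 therm → 579 × €2.89 = €1,673.35
Heat pump: 46,900,000 BTU / 3412 = 13,750 kWh heat; / 2.7 = 5,091 kWh in → × €0.300 = €1,527.29
Difference = |€1,673.35 − €1,527.29| = €146.06 ≈ €146

€146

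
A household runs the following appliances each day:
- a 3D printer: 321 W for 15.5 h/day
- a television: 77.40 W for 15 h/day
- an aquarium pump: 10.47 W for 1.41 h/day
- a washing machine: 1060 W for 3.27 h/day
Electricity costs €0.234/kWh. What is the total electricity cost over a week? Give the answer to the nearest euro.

€16

3D printer: 321 W × 15.5 h × 7 d = 34,828 Wh = 34.83 kWh
television: 77.40 W × 15 h × 7 d = 8,127 Wh = 8.127 kWh
aquarium pump: 10.47 W × 1.41 h × 7 d = 103 Wh = 0.1033 kWh
washing machine: 1060 W × 3.27 h × 7 d = 24,263 Wh = 24.26 kWh
Total energy = 34.83 + 8.127 + 0.1033 + 24.26 = 67.32 kWh
Cost = 67.32 kWh × €0.234 = €15.75 ≈ €16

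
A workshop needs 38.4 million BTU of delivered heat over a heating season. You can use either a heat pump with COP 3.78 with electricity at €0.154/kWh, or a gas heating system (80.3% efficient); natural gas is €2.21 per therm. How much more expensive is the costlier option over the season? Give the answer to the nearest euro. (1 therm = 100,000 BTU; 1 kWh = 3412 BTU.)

Heat load = 38.4 × 10⁶ BTU = 38,400,000 BTU
Gas: input = 38,400,000 / 0.803 = 47,820,672 BTU = 478.2 therm → 478.2 × €2.21 = €1,056.84
Heat pump: 38,400,000 BTU / 3412 = 11,250 kWh heat; / 3.78 = 2,977 kWh in → × €0.154 = €458.51
Difference = |€1,056.84 − €458.51| = €598.32 ≈ €598

€598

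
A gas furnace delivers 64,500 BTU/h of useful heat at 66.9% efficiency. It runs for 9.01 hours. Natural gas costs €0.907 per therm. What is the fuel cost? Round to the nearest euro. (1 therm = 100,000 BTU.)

Heat delivered = 64,500 BTU/h × 9.01 h = 581,145 BTU
Gas input = 581,145 / 0.669 = 868,677 BTU
= 868,677 / 100,000 = 8.687 therm
Cost = 8.687 × €0.907/therm = €7.88 ≈ €8

€8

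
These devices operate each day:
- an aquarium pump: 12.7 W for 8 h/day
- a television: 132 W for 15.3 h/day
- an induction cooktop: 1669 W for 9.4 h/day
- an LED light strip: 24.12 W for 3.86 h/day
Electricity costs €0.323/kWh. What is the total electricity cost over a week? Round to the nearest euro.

€40

aquarium pump: 12.7 W × 8 h × 7 d = 711 Wh = 0.7112 kWh
television: 132 W × 15.3 h × 7 d = 14,137 Wh = 14.14 kWh
induction cooktop: 1669 W × 9.4 h × 7 d = 109,820 Wh = 109.8 kWh
LED light strip: 24.12 W × 3.86 h × 7 d = 652 Wh = 0.6517 kWh
Total energy = 0.7112 + 14.14 + 109.8 + 0.6517 = 125.3 kWh
Cost = 125.3 kWh × €0.323 = €40.48 ≈ €40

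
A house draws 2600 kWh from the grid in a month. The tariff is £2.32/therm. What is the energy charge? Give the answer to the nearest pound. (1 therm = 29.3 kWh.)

£206

2600 kWh × (0.03413 therm/kWh) = 88.74 therm
Cost = 88.74 therm × £2.32/therm = £205.87 ≈ £206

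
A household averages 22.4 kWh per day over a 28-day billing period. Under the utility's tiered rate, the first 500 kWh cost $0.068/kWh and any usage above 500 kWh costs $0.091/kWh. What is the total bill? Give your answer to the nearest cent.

Usage = 22.4 kWh/day × 28 days = 627.2 kWh
First 500 kWh × $0.068 = $34.00
Remaining 127.2 kWh × $0.091 = $11.58
Total = $45.58

$45.58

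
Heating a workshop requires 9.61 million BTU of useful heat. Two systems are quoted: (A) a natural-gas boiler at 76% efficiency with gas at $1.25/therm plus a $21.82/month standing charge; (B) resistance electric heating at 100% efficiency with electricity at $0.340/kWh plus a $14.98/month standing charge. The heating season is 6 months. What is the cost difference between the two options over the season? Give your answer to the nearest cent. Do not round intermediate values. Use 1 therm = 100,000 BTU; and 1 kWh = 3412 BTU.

Heat load = 9.61 × 10⁶ BTU = 9,610,000 BTU
Gas: input = 9,610,000 / 0.76 = 12,644,737 BTU = 126.4 therm → 126.4 × $1.25 = $158.06; + 6 × $21.82 standing = $288.98
Electric: 9,610,000 BTU / 3412 = 2,817 kWh → × $0.340 = $957.62; + 6 × $14.98 standing = $1,047.50
Difference = |$288.98 − $1,047.50| = $758.52

$758.52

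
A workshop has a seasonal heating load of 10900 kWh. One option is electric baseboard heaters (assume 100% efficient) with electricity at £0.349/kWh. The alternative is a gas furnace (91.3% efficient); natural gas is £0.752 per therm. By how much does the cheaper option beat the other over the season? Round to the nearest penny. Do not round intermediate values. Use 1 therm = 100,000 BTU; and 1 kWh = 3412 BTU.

Heat load = 10900 kWh × 3412 = 37,190,800 BTU
Gas: input = 37,190,800 / 0.913 = 40,734,721 BTU = 407.3 therm → 407.3 × £0.752 = £306.33
Electric: 37,190,800 BTU / 3412 = 10,900 kWh → × £0.349 = £3,804.10
Difference = |£306.33 − £3,804.10| = £3,497.77

£3497.77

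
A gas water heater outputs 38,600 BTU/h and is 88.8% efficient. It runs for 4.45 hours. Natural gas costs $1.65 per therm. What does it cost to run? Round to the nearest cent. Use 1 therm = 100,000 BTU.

Heat delivered = 38,600 BTU/h × 4.45 h = 171,770 BTU
Gas input = 171,770 / 0.888 = 193,435 BTU
= 193,435 / 100,000 = 1.934 therm
Cost = 1.934 × $1.65/therm = $3.19

$3.19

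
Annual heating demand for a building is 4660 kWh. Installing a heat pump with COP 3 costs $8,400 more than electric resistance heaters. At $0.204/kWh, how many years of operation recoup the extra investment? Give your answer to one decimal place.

Resistance: 4660 kWh × $0.204 = $950.64/yr
Heat pump: 4660 / 3 = 1553 kWh in → × $0.204 = $316.88/yr
Annual savings = $633.76
Payback = $8,400 / $633.76 = 13.3 years

13.3 years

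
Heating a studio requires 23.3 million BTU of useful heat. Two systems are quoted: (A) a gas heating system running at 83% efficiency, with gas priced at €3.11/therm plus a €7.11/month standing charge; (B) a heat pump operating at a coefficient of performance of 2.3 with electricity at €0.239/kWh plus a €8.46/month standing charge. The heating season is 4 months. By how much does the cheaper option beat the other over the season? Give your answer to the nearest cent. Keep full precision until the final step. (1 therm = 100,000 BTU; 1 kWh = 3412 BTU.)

Heat load = 23.3 × 10⁶ BTU = 23,300,000 BTU
Gas: input = 23,300,000 / 0.83 = 28,072,289 BTU = 280.7 therm → 280.7 × €3.11 = €873.05; + 4 × €7.11 standing = €901.49
Heat pump: 23,300,000 BTU / 3412 = 6,829 kWh heat; / 2.3 = 2,969 kWh in → × €0.239 = €709.61; + 4 × €8.46 standing = €743.45
Difference = |€901.49 − €743.45| = €158.04

€158.04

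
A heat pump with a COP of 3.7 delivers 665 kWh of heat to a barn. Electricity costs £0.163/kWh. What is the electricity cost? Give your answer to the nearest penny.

Electrical input = 665 kWh / 3.7 = 179.7 kWh
Cost = 179.7 × £0.163/kWh = £29.30

£29.30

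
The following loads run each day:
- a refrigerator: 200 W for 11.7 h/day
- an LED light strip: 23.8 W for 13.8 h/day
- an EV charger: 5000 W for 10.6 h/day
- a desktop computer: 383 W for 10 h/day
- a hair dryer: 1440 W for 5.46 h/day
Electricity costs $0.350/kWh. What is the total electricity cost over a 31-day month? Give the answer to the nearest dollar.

$731

refrigerator: 200 W × 11.7 h × 31 d = 72,540 Wh = 72.54 kWh
LED light strip: 23.8 W × 13.8 h × 31 d = 10,182 Wh = 10.18 kWh
EV charger: 5000 W × 10.6 h × 31 d = 1,643,000 Wh = 1,643 kWh
desktop computer: 383 W × 10 h × 31 d = 118,730 Wh = 118.7 kWh
hair dryer: 1440 W × 5.46 h × 31 d = 243,734 Wh = 243.7 kWh
Total energy = 72.54 + 10.18 + 1,643 + 118.7 + 243.7 = 2,088 kWh
Cost = 2,088 kWh × $0.350 = $730.87 ≈ $731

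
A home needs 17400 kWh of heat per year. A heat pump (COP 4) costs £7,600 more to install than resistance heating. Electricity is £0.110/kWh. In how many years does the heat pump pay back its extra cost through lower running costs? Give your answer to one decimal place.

Resistance: 17400 kWh × £0.110 = £1,914.00/yr
Heat pump: 17400 / 4 = 4350 kWh in → × £0.110 = £478.50/yr
Annual savings = £1,435.50
Payback = £7,600 / £1,435.50 = 5.29 years

5.3 years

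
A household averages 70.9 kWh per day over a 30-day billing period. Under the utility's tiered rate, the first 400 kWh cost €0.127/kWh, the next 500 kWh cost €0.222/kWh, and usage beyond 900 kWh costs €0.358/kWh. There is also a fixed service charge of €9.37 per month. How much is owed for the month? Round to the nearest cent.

€610.44

Usage = 70.9 kWh/day × 30 days = 2127 kWh
First 400 kWh × €0.127 = €50.80
Next 500 kWh × €0.222 = €111.00
Remaining 1227 kWh × €0.358 = €439.27
Energy charge = €601.07; + service €9.37 = €610.44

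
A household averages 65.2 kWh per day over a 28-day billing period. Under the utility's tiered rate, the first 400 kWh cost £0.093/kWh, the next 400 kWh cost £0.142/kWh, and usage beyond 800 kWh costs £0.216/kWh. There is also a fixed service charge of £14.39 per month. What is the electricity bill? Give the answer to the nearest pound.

£330

Usage = 65.2 kWh/day × 28 days = 1825.6 kWh
First 400 kWh × £0.093 = £37.20
Next 400 kWh × £0.142 = £56.80
Remaining 1025.6 kWh × £0.216 = £221.53
Energy charge = £315.53; + service £14.39 = £329.92 ≈ £330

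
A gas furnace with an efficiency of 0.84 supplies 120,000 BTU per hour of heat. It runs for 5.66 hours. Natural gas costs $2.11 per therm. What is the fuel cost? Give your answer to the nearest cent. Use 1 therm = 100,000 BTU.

Heat delivered = 120,000 BTU/h × 5.66 h = 679,200 BTU
Gas input = 679,200 / 0.84 = 808,571 BTU
= 808,571 / 100,000 = 8.086 therm
Cost = 8.086 × $2.11/therm = $17.06

$17.06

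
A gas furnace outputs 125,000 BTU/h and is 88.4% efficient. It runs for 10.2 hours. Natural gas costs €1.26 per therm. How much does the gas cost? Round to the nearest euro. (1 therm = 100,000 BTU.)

€18

Heat delivered = 125,000 BTU/h × 10.2 h = 1,275,000 BTU
Gas input = 1,275,000 / 0.884 = 1,442,308 BTU
= 1,442,308 / 100,000 = 14.42 therm
Cost = 14.42 × €1.26/therm = €18.17 ≈ €18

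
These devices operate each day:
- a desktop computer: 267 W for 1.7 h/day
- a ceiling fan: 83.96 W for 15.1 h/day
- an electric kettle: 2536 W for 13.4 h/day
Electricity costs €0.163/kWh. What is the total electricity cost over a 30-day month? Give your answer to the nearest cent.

€174.59

desktop computer: 267 W × 1.7 h × 30 d = 13,617 Wh = 13.62 kWh
ceiling fan: 83.96 W × 15.1 h × 30 d = 38,034 Wh = 38.03 kWh
electric kettle: 2536 W × 13.4 h × 30 d = 1,019,472 Wh = 1,019 kWh
Total energy = 13.62 + 38.03 + 1,019 = 1,071 kWh
Cost = 1,071 kWh × €0.163 = €174.59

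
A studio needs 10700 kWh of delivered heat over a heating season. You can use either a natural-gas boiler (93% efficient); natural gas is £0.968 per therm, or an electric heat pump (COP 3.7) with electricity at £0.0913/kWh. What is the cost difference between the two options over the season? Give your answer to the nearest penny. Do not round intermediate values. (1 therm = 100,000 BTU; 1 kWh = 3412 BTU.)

£115.97

Heat load = 10700 kWh × 3412 = 36,508,400 BTU
Gas: input = 36,508,400 / 0.930 = 39,256,344 BTU = 392.6 therm → 392.6 × £0.968 = £380.00
Heat pump: 36,508,400 BTU / 3412 = 10,700 kWh heat; / 3.7 = 2,892 kWh in → × £0.0913 = £264.03
Difference = |£380.00 − £264.03| = £115.97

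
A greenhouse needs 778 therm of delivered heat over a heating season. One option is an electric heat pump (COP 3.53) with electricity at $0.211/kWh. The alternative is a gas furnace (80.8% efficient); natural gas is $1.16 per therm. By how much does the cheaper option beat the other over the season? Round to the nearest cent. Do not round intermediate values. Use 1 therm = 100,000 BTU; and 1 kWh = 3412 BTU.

Heat load = 778 therm × 100,000 = 77,800,000 BTU
Gas: input = 77,800,000 / 0.808 = 96,287,129 BTU = 962.9 therm → 962.9 × $1.16 = $1,116.93
Heat pump: 77,800,000 BTU / 3412 = 22,800 kWh heat; / 3.53 = 6,459 kWh in → × $0.211 = $1,362.94
Difference = |$1,116.93 − $1,362.94| = $246.01

$246.01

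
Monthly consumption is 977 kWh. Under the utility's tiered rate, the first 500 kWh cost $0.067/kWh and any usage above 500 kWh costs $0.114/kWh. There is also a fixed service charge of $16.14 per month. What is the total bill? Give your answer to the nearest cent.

First 500 kWh × $0.067 = $33.50
Remaining 477 kWh × $0.114 = $54.38
Energy charge = $87.88; + service $16.14 = $104.02

$104.02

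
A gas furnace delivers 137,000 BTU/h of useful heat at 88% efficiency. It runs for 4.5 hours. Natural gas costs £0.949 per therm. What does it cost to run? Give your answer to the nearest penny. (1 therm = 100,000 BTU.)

£6.65

Heat delivered = 137,000 BTU/h × 4.5 h = 616,500 BTU
Gas input = 616,500 / 0.88 = 700,568 BTU
= 700,568 / 100,000 = 7.006 therm
Cost = 7.006 × £0.949/therm = £6.65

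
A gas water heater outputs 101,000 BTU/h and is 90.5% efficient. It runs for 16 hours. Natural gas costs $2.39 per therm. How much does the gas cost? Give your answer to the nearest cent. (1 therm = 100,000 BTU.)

Heat delivered = 101,000 BTU/h × 16 h = 1,616,000 BTU
Gas input = 1,616,000 / 0.905 = 1,785,635 BTU
= 1,785,635 / 100,000 = 17.86 therm
Cost = 17.86 × $2.39/therm = $42.68

$42.68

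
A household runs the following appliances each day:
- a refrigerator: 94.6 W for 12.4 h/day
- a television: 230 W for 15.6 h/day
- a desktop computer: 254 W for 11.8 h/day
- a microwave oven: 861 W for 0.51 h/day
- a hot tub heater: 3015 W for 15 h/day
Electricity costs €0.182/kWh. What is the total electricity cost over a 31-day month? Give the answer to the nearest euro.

€301

refrigerator: 94.6 W × 12.4 h × 31 d = 36,364 Wh = 36.36 kWh
television: 230 W × 15.6 h × 31 d = 111,228 Wh = 111.2 kWh
desktop computer: 254 W × 11.8 h × 31 d = 92,913 Wh = 92.91 kWh
microwave oven: 861 W × 0.51 h × 31 d = 13,612 Wh = 13.61 kWh
hot tub heater: 3015 W × 15 h × 31 d = 1,401,975 Wh = 1,402 kWh
Total energy = 36.36 + 111.2 + 92.91 + 13.61 + 1,402 = 1,656 kWh
Cost = 1,656 kWh × €0.182 = €301.41 ≈ €301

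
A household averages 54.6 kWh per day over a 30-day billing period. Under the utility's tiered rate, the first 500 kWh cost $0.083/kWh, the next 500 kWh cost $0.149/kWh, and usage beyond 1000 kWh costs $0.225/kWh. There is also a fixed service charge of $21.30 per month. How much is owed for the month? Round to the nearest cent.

Usage = 54.6 kWh/day × 30 days = 1638 kWh
First 500 kWh × $0.083 = $41.50
Next 500 kWh × $0.149 = $74.50
Remaining 638 kWh × $0.225 = $143.55
Energy charge = $259.55; + service $21.30 = $280.85

$280.85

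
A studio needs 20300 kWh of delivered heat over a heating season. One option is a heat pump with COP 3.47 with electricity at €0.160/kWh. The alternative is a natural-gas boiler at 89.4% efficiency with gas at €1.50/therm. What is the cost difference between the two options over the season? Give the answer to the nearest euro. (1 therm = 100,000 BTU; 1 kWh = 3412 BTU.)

Heat load = 20300 kWh × 3412 = 69,263,600 BTU
Gas: input = 69,263,600 / 0.894 = 77,476,063 BTU = 774.8 therm → 774.8 × €1.50 = €1,162.14
Heat pump: 69,263,600 BTU / 3412 = 20,300 kWh heat; / 3.47 = 5,850 kWh in → × €0.160 = €936.02
Difference = |€1,162.14 − €936.02| = €226.12 ≈ €226

€226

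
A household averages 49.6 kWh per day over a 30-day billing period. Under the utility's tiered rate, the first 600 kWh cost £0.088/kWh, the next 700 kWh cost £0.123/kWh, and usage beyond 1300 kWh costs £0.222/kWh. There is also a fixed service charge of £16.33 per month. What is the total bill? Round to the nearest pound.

Usage = 49.6 kWh/day × 30 days = 1488 kWh
First 600 kWh × £0.088 = £52.80
Next 700 kWh × £0.123 = £86.10
Remaining 188 kWh × £0.222 = £41.74
Energy charge = £180.64; + service £16.33 = £196.97 ≈ £197

£197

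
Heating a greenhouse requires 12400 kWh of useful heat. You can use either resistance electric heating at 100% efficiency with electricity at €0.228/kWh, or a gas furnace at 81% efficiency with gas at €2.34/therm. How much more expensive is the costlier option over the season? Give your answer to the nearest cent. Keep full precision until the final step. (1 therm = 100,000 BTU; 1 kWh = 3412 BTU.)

Heat load = 12400 kWh × 3412 = 42,308,800 BTU
Gas: input = 42,308,800 / 0.81 = 52,233,086 BTU = 522.3 therm → 522.3 × €2.34 = €1,222.25
Electric: 42,308,800 BTU / 3412 = 12,400 kWh → × €0.228 = €2,827.20
Difference = |€1,222.25 − €2,827.20| = €1,604.95

€1604.95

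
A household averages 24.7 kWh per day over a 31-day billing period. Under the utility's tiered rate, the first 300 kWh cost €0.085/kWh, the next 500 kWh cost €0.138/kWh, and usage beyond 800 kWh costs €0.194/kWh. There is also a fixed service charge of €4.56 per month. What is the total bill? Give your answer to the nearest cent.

Usage = 24.7 kWh/day × 31 days = 765.7 kWh
First 300 kWh × €0.085 = €25.50
Next 465.7 kWh × €0.138 = €64.27
Remaining tier: 0 kWh (not reached)
Energy charge = €89.77; + service €4.56 = €94.33

€94.33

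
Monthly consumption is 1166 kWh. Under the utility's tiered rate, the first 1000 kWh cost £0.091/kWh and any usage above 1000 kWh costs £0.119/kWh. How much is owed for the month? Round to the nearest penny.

£110.75

First 1000 kWh × £0.091 = £91.00
Remaining 166 kWh × £0.119 = £19.75
Total = £110.75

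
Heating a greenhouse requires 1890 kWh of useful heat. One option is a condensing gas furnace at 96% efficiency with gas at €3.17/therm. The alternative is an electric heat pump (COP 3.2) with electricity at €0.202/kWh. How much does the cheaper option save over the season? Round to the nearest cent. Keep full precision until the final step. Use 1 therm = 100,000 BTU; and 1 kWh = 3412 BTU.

Heat load = 1890 kWh × 3412 = 6,448,680 BTU
Gas: input = 6,448,680 / 0.96 = 6,717,375 BTU = 67.17 therm → 67.17 × €3.17 = €212.94
Heat pump: 6,448,680 BTU / 3412 = 1,890 kWh heat; / 3.2 = 590.6 kWh in → × €0.202 = €119.31
Difference = |€212.94 − €119.31| = €93.63

€93.63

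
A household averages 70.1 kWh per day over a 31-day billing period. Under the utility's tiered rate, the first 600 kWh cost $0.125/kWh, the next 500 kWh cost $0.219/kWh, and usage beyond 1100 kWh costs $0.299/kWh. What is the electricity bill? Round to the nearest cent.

$505.36

Usage = 70.1 kWh/day × 31 days = 2173.1 kWh
First 600 kWh × $0.125 = $75.00
Next 500 kWh × $0.219 = $109.50
Remaining 1073.1 kWh × $0.299 = $320.86
Total = $505.36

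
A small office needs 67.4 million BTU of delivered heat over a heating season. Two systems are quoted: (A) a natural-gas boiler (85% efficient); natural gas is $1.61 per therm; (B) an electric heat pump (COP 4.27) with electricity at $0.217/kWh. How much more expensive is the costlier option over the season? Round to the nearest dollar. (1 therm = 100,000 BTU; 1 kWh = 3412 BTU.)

Heat load = 67.4 × 10⁶ BTU = 67,400,000 BTU
Gas: input = 67,400,000 / 0.85 = 79,294,118 BTU = 792.9 therm → 792.9 × $1.61 = $1,276.64
Heat pump: 67,400,000 BTU / 3412 = 19,750 kWh heat; / 4.27 = 4,626 kWh in → × $0.217 = $1,003.88
Difference = |$1,276.64 − $1,003.88| = $272.75 ≈ $273

$273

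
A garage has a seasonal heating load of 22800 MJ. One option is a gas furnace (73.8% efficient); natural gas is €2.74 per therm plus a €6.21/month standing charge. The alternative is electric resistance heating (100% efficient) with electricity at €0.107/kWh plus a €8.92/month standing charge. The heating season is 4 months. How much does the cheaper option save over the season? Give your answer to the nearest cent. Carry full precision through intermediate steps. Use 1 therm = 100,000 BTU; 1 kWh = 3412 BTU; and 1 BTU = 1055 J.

Heat load = 22800 MJ = 22,800,000,000 J / 1055 = 21,611,374 BTU
Gas: input = 21,611,374 / 0.738 = 29,283,705 BTU = 292.8 therm → 292.8 × €2.74 = €802.37; + 4 × €6.21 standing = €827.21
Electric: 21,611,374 BTU / 3412 = 6,334 kWh → × €0.107 = €677.73; + 4 × €8.92 standing = €713.41
Difference = |€827.21 − €713.41| = €113.80

€113.80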